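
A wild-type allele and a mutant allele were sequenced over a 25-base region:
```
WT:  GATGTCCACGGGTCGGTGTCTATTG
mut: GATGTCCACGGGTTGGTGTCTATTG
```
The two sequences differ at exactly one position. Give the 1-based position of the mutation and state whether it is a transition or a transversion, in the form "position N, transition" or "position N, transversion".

Position 14 changes C→T. C is a pyrimidine and T is a pyrimidine, so this is a transition.

position 14, transition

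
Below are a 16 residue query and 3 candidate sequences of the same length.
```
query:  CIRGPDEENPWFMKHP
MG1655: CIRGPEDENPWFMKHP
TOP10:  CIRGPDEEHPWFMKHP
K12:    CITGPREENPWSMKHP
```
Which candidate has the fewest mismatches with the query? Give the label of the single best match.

TOP10

MG1655 differs at 2 residues; TOP10 differs at 1 residue; K12 differs at 3 residues. The closest is TOP10.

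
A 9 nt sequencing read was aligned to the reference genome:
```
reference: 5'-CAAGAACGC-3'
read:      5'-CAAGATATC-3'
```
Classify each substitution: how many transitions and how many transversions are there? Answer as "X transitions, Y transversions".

Transitions (purine↔purine or pyrimidine↔pyrimidine): none.
Transversions (purine↔pyrimidine): 6 A→T, 7 C→A, 8 G→T.

0 transitions, 3 transversions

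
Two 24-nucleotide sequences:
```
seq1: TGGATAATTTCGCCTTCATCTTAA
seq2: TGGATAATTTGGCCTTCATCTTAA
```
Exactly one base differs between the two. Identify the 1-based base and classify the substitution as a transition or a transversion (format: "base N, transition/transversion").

base 11, transversion

The sequences differ only at base 11: C→G (pyrimidine→purine), a transversion.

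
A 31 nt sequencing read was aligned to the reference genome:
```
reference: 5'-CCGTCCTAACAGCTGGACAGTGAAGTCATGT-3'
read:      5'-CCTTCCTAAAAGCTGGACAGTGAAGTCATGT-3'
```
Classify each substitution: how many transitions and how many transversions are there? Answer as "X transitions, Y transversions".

0 transitions, 2 transversions

Mismatches (1-based):
position 3: G→T (purine→pyrimidine, transversion)
position 10: C→A (pyrimidine→purine, transversion)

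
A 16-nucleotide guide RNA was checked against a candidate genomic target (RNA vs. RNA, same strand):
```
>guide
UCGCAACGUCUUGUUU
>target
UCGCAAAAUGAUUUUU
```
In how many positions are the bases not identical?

Mismatches (1-based): position 7: C→A; position 8: G→A; position 10: C→G; position 11: U→A; position 13: G→U.

5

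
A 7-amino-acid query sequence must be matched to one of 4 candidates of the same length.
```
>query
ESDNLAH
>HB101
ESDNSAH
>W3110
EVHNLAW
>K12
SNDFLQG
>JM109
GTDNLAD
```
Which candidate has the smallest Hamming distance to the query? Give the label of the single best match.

HB101 differs at 1 position; W3110 differs at 3 positions; K12 differs at 5 positions; JM109 differs at 3 positions. The closest is HB101.

HB101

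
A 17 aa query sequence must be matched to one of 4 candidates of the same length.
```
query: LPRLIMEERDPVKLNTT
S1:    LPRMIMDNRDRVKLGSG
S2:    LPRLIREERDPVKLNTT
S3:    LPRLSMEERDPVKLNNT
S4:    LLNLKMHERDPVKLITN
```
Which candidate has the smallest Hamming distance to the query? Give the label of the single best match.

S2

S1 differs at 7 positions; S2 differs at 1 position; S3 differs at 2 positions; S4 differs at 6 positions. The closest is S2.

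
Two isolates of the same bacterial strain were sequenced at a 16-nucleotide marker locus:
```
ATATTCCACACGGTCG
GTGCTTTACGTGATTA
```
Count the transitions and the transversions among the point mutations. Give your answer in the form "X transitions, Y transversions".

10 transitions, 0 transversions

Mismatches (1-based):
position 1: A→G (purine→purine, transition)
position 3: A→G (purine→purine, transition)
position 4: T→C (pyrimidine→pyrimidine, transition)
position 6: C→T (pyrimidine→pyrimidine, transition)
position 7: C→T (pyrimidine→pyrimidine, transition)
position 10: A→G (purine→purine, transition)
position 11: C→T (pyrimidine→pyrimidine, transition)
position 13: G→A (purine→purine, transition)
position 15: C→T (pyrimidine→pyrimidine, transition)
position 16: G→A (purine→purine, transition)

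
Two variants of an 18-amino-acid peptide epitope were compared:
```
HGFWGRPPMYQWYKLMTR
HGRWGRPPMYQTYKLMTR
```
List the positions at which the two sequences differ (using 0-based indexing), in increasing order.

2, 11

Scanning 0-based: 2: F/R; 11: W/T.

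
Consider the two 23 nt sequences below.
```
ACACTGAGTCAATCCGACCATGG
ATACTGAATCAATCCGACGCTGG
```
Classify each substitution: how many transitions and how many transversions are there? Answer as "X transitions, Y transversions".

2 transitions, 2 transversions

Mismatches (1-based):
base 2: C→T (pyrimidine→pyrimidine, transition)
base 8: G→A (purine→purine, transition)
base 19: C→G (pyrimidine→purine, transversion)
base 20: A→C (purine→pyrimidine, transversion)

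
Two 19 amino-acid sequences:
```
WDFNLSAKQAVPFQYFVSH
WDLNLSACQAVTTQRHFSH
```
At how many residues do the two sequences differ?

Comparing position by position, 7 residues differ: 3 (F/L), 8 (K/C), 12 (P/T), 13 (F/T), 15 (Y/R), 16 (F/H), 17 (V/F).

7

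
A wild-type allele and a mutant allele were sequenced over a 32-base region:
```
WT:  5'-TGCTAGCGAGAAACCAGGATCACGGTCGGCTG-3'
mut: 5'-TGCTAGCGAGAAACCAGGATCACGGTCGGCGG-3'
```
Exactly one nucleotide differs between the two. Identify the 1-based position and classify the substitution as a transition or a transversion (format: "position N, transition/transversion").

position 31, transversion

Position 31 changes T→G. T is a pyrimidine and G is a purine, so this is a transversion.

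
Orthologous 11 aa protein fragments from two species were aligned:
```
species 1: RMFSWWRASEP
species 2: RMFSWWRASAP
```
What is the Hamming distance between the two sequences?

Mismatches (1-based): position 10: E→A.

1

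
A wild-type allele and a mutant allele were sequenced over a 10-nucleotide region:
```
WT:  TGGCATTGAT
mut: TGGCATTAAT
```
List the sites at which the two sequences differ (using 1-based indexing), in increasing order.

Scanning 1-based: 8: G/A.

8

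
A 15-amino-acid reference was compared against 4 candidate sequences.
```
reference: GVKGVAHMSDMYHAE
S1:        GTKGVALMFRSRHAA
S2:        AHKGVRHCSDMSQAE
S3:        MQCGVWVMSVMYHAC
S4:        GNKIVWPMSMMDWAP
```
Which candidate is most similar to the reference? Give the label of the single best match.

S2

S1 differs at 7 residues; S2 differs at 6 residues; S3 differs at 7 residues; S4 differs at 8 residues. The closest is S2.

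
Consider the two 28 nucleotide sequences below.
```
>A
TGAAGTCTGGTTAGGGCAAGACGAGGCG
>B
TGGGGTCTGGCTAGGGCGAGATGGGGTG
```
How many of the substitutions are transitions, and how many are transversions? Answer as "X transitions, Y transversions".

7 transitions, 0 transversions

Mismatches (1-based):
base 3: A→G (purine→purine, transition)
base 4: A→G (purine→purine, transition)
base 11: T→C (pyrimidine→pyrimidine, transition)
base 18: A→G (purine→purine, transition)
base 22: C→T (pyrimidine→pyrimidine, transition)
base 24: A→G (purine→purine, transition)
base 27: C→T (pyrimidine→pyrimidine, transition)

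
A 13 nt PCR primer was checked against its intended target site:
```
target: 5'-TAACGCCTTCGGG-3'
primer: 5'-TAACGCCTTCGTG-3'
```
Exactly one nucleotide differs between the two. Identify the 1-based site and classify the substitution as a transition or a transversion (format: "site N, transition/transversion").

site 12, transversion

Site 12 changes G→T. G is a purine and T is a pyrimidine, so this is a transversion.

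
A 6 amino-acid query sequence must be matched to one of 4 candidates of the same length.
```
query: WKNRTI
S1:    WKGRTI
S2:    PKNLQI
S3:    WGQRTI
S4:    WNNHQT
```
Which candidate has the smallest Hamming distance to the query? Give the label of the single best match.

Hamming distances to query — S1: 1; S2: 3; S3: 2; S4: 4.
Smallest is S1 with 1 mismatch.

S1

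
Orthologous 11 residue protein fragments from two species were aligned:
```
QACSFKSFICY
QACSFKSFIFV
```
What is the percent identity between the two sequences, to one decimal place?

Mismatches at positions 10, 11 (1-based): 2 of 11.
Identical positions: 9/11 = 81.82% → 81.8%.

81.8%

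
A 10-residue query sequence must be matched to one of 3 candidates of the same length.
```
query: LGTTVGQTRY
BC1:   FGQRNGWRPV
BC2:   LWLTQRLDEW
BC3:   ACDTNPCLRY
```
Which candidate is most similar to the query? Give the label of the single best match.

Hamming distances to query — BC1: 8; BC2: 8; BC3: 7.
Smallest is BC3 with 7 mismatches.

BC3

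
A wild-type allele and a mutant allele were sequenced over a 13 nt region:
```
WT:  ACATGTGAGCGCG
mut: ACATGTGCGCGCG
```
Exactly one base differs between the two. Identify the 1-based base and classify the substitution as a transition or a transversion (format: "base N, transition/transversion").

base 8, transversion

The sequences differ only at base 8: A→C (purine→pyrimidine), a transversion.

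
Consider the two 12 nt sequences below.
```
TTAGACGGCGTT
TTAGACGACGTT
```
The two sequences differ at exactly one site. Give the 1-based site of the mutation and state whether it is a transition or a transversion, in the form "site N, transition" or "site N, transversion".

site 8, transition

The sequences differ only at site 8: G→A (purine→purine), a transition.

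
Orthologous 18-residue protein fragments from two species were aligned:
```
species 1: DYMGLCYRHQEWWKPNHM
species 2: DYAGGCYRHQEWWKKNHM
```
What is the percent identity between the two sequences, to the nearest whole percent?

Mismatches at positions 3, 5, 15 (1-based): 3 of 18.
Identical positions: 15/18 = 83.33% → 83%.

83%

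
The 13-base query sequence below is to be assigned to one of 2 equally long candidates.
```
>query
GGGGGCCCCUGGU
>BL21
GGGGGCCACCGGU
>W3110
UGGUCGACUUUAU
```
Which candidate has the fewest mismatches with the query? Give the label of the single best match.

BL21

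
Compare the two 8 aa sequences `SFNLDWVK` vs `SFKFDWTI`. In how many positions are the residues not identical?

Comparing position by position, 4 positions differ: 3 (N/K), 4 (L/F), 7 (V/T), 8 (K/I).

4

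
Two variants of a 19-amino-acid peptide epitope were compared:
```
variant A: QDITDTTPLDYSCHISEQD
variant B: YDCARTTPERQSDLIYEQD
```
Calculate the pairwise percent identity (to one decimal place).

10 positions differ (1, 3, 4, 5, 9, 10, 11, 13, 14, 16), so 9 of 19 match: 9/19 = 47.37%.

47.4%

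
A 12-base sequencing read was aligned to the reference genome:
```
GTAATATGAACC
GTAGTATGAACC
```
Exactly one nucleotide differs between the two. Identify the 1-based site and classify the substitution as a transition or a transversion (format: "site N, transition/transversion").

site 4, transition

The sequences differ only at site 4: A→G (purine→purine), a transition.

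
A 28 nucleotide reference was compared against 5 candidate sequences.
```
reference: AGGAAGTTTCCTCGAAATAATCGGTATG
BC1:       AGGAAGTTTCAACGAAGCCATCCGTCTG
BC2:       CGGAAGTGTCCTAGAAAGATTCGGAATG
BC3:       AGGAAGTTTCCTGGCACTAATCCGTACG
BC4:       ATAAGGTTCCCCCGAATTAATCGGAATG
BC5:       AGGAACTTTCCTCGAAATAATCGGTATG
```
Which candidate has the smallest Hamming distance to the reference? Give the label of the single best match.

BC5

BC1 differs at 7 bases; BC2 differs at 6 bases; BC3 differs at 5 bases; BC4 differs at 7 bases; BC5 differs at 1 base. The closest is BC5.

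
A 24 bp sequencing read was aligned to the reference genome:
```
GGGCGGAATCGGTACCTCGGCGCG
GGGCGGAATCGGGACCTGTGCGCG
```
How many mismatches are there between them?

3

Mismatches (1-based): site 13: T→G; site 18: C→G; site 19: G→T.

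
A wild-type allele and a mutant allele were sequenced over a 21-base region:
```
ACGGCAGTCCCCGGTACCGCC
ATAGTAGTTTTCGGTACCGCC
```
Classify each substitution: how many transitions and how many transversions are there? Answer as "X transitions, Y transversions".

6 transitions, 0 transversions

Transitions (purine↔purine or pyrimidine↔pyrimidine): 2 C→T, 3 G→A, 5 C→T, 9 C→T, 10 C→T, 11 C→T.
Transversions (purine↔pyrimidine): none.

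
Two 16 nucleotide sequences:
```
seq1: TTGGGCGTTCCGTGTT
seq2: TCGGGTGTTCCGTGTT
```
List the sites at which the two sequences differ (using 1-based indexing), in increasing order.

Scanning 1-based: 2: T/C; 6: C/T.

2, 6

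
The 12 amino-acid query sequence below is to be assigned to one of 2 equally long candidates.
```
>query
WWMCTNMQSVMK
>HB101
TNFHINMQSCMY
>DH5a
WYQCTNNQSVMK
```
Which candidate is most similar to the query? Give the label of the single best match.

Hamming distances to query — HB101: 7; DH5a: 3.
Smallest is DH5a with 3 mismatches.

DH5a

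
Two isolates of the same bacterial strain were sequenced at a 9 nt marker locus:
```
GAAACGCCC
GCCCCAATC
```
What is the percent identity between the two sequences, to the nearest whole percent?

33%

Mismatches at positions 2, 3, 4, 6, 7, 8 (1-based): 6 of 9.
Identical positions: 3/9 = 33.33% → 33%.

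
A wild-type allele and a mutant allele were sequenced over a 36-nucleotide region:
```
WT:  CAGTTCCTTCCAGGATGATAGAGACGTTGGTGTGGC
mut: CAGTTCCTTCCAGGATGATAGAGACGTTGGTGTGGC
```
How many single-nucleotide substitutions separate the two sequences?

0

The two sequences are identical at every position.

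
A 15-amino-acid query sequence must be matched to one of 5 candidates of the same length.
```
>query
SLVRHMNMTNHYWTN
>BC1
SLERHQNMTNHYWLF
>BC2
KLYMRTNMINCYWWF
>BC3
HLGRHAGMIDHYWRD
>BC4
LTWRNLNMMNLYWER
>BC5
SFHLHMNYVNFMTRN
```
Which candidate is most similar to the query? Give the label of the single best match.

BC1

BC1 differs at 4 positions; BC2 differs at 9 positions; BC3 differs at 8 positions; BC4 differs at 9 positions; BC5 differs at 9 positions. The closest is BC1.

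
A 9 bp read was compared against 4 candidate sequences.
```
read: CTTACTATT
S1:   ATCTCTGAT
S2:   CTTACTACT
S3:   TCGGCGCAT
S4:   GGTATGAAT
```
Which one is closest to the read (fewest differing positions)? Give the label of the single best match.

S2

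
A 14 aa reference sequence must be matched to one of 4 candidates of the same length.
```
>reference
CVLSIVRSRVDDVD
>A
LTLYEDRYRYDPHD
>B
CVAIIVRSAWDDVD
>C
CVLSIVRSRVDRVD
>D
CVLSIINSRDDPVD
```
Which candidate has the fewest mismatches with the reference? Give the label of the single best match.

A differs at 9 positions; B differs at 4 positions; C differs at 1 position; D differs at 4 positions. The closest is C.

C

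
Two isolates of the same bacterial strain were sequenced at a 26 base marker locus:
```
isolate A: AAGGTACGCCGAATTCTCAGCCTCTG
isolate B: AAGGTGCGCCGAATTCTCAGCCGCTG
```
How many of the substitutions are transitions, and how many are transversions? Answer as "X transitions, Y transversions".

Mismatches (1-based):
position 6: A→G (purine→purine, transition)
position 23: T→G (pyrimidine→purine, transversion)

1 transition, 1 transversion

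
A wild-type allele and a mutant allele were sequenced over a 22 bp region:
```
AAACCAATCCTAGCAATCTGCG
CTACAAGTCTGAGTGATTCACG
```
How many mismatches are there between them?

Comparing position by position, 11 positions differ: 1 (A/C), 2 (A/T), 5 (C/A), 7 (A/G), 10 (C/T), 11 (T/G), 14 (C/T), 15 (A/G), 18 (C/T), 19 (T/C), 20 (G/A).

11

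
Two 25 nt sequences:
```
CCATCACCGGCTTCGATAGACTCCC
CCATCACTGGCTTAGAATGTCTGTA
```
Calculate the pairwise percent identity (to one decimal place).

68.0%

Mismatches at positions 8, 14, 17, 18, 20, 23, 24, 25 (1-based): 8 of 25.
Identical positions: 17/25 = 68% → 68.0%.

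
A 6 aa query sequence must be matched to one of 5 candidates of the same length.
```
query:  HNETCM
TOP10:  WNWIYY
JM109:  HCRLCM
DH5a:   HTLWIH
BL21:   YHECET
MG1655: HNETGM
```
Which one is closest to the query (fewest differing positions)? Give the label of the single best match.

Hamming distances to query — TOP10: 5; JM109: 3; DH5a: 5; BL21: 5; MG1655: 1.
Smallest is MG1655 with 1 mismatch.

MG1655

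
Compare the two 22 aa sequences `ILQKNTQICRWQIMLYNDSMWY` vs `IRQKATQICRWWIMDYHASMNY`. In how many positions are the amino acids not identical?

Mismatches (1-based): position 2: L→R; position 5: N→A; position 12: Q→W; position 15: L→D; position 17: N→H; position 18: D→A; position 21: W→N.

7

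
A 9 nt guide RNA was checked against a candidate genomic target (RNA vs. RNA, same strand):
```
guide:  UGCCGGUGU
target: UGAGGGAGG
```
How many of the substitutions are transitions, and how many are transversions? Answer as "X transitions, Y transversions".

0 transitions, 4 transversions

Transitions (purine↔purine or pyrimidine↔pyrimidine): none.
Transversions (purine↔pyrimidine): 3 C→A, 4 C→G, 7 U→A, 9 U→G.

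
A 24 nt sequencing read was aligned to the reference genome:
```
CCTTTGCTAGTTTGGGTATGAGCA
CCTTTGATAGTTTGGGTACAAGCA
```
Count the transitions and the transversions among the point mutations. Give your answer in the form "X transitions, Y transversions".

Mismatches (1-based):
base 7: C→A (pyrimidine→purine, transversion)
base 19: T→C (pyrimidine→pyrimidine, transition)
base 20: G→A (purine→purine, transition)

2 transitions, 1 transversion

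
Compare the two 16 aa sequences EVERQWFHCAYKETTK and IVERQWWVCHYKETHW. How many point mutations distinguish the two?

The sequences differ at positions 1, 7, 8, 10, 15, 16 (1-based) — 6 in total.

6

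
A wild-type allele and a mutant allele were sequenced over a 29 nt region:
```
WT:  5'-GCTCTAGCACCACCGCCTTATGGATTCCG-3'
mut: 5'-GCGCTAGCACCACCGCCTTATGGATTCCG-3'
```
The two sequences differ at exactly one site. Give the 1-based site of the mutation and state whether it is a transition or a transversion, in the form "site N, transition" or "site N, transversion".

The sequences differ only at site 3: T→G (pyrimidine→purine), a transversion.

site 3, transversion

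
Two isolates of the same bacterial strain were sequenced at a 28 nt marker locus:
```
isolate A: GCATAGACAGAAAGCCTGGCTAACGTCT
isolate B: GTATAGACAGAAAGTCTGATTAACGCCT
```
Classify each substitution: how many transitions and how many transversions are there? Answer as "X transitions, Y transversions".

Mismatches (1-based):
site 2: C→T (pyrimidine→pyrimidine, transition)
site 15: C→T (pyrimidine→pyrimidine, transition)
site 19: G→A (purine→purine, transition)
site 20: C→T (pyrimidine→pyrimidine, transition)
site 26: T→C (pyrimidine→pyrimidine, transition)

5 transitions, 0 transversions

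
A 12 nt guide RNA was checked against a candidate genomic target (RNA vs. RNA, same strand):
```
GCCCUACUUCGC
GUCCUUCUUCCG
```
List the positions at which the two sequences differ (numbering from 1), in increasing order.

Differences at position 2 (C→U), position 6 (A→U), position 11 (G→C), position 12 (C→G).

2, 6, 11, 12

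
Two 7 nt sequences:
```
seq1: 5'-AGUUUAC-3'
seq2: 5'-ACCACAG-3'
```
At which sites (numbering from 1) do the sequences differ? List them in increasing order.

2, 3, 4, 5, 7

Scanning 1-based: 2: G/C; 3: U/C; 4: U/A; 5: U/C; 7: C/G.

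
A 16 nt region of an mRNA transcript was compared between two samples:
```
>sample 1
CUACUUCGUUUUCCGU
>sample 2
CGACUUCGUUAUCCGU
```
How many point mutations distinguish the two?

Mismatches (1-based): position 2: U→G; position 11: U→A.

2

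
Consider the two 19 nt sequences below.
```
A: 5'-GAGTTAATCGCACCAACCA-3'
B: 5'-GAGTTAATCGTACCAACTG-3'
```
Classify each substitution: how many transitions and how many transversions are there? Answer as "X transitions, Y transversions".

Transitions (purine↔purine or pyrimidine↔pyrimidine): 11 C→T, 18 C→T, 19 A→G.
Transversions (purine↔pyrimidine): none.

3 transitions, 0 transversions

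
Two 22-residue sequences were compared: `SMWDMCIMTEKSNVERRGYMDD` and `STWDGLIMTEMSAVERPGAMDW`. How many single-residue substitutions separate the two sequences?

The sequences differ at positions 2, 5, 6, 11, 13, 17, 19, 22 (1-based) — 8 in total.

8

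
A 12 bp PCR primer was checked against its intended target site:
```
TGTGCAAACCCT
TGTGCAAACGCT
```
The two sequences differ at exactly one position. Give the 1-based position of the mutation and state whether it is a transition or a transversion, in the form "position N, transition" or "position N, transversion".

position 10, transversion

The sequences differ only at position 10: C→G (pyrimidine→purine), a transversion.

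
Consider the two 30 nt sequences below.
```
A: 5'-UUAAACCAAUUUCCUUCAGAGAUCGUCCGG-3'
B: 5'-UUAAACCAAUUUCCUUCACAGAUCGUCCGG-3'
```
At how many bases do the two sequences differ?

1

Mismatches (1-based): base 19: G→C.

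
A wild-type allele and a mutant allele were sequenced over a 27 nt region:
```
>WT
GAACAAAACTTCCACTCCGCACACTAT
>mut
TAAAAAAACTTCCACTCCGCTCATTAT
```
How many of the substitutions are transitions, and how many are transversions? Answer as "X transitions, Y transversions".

Transitions (purine↔purine or pyrimidine↔pyrimidine): 24 C→T.
Transversions (purine↔pyrimidine): 1 G→T, 4 C→A, 21 A→T.

1 transition, 3 transversions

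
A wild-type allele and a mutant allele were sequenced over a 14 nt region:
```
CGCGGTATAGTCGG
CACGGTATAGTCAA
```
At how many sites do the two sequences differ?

3

The sequences differ at sites 2, 13, 14 (1-based) — 3 in total.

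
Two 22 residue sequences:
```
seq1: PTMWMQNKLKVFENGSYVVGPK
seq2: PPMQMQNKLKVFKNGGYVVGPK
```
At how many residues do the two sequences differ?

4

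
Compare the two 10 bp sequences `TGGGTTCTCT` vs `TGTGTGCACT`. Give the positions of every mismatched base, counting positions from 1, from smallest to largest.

3, 6, 8

Differences at position 3 (G→T), position 6 (T→G), position 8 (T→A).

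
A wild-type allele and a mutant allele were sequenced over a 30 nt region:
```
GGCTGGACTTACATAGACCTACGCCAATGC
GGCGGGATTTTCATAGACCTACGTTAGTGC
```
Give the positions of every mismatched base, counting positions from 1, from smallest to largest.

4, 8, 11, 24, 25, 27

Scanning 1-based: 4: T/G; 8: C/T; 11: A/T; 24: C/T; 25: C/T; 27: A/G.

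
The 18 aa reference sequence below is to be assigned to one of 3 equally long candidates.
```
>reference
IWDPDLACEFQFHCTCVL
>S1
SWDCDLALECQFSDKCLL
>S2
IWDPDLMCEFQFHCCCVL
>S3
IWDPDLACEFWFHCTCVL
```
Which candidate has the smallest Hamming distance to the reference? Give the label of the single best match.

S1 differs at 8 residues; S2 differs at 2 residues; S3 differs at 1 residue. The closest is S3.

S3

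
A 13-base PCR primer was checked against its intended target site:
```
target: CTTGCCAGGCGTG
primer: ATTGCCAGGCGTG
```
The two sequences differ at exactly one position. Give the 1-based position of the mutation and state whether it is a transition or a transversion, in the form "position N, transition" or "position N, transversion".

position 1, transversion

The sequences differ only at position 1: C→A (pyrimidine→purine), a transversion.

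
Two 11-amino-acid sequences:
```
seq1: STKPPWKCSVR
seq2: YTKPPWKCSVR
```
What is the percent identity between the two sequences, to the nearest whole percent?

91%

Mismatch at position 1 (1-based): 1 of 11.
Identical positions: 10/11 = 90.91% → 91%.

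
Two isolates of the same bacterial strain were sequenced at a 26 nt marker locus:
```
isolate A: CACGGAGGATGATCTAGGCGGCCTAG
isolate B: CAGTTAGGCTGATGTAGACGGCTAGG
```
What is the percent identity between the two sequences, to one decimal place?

Mismatches at positions 3, 4, 5, 9, 14, 18, 23, 24, 25 (1-based): 9 of 26.
Identical positions: 17/26 = 65.38% → 65.4%.

65.4%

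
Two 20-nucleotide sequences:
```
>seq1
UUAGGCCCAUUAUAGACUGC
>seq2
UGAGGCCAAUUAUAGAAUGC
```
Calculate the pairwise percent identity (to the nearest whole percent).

3 positions differ (2, 8, 17), so 17 of 20 match: 17/20 = 85%.

85%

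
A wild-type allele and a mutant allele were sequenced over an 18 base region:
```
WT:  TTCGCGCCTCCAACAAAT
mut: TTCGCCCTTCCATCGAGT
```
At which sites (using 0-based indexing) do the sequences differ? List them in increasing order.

Differences at site 5 (G→C), site 7 (C→T), site 12 (A→T), site 14 (A→G), site 16 (A→G).

5, 7, 12, 14, 16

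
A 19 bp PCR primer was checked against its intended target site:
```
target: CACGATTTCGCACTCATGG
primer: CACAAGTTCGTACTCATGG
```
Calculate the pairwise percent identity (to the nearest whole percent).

Mismatches at positions 4, 6, 11 (1-based): 3 of 19.
Identical positions: 16/19 = 84.21% → 84%.

84%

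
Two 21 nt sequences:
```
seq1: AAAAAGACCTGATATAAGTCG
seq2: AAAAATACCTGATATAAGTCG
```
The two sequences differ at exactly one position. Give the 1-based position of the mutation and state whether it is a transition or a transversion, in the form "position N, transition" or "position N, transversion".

The sequences differ only at position 6: G→T (purine→pyrimidine), a transversion.

position 6, transversion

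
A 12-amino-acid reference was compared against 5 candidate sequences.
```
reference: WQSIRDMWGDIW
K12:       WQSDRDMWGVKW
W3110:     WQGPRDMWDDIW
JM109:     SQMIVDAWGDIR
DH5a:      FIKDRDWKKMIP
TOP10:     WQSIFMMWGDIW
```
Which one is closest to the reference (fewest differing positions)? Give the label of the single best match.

TOP10

K12 differs at 3 positions; W3110 differs at 3 positions; JM109 differs at 5 positions; DH5a differs at 9 positions; TOP10 differs at 2 positions. The closest is TOP10.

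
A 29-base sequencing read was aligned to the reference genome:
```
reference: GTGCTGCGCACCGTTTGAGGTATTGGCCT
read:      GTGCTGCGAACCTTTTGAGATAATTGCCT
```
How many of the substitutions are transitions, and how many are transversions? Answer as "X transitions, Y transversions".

Mismatches (1-based):
position 9: C→A (pyrimidine→purine, transversion)
position 13: G→T (purine→pyrimidine, transversion)
position 20: G→A (purine→purine, transition)
position 23: T→A (pyrimidine→purine, transversion)
position 25: G→T (purine→pyrimidine, transversion)

1 transition, 4 transversions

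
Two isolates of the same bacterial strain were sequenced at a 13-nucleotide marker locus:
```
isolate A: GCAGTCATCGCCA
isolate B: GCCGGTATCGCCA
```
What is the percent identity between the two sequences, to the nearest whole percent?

77%

3 positions differ (3, 5, 6), so 10 of 13 match: 10/13 = 76.92%.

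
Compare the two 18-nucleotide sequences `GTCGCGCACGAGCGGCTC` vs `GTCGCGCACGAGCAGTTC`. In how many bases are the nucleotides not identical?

2

Comparing position by position, 2 bases differ: 14 (G/A), 16 (C/T).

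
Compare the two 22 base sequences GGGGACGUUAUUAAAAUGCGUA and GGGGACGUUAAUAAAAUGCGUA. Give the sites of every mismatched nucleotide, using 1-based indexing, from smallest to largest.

Scanning 1-based: 11: U/A.

11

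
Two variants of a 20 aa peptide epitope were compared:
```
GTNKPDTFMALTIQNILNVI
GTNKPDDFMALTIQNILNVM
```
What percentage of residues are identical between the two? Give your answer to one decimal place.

2 positions differ (7, 20), so 18 of 20 match: 18/20 = 90%.

90.0%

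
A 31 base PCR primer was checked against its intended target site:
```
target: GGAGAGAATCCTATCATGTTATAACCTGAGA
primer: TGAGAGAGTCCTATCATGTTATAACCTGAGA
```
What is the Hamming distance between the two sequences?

2

Mismatches (1-based): site 1: G→T; site 8: A→G.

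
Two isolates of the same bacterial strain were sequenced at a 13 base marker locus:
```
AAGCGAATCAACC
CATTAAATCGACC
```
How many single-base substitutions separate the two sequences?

Mismatches (1-based): position 1: A→C; position 3: G→T; position 4: C→T; position 5: G→A; position 10: A→G.

5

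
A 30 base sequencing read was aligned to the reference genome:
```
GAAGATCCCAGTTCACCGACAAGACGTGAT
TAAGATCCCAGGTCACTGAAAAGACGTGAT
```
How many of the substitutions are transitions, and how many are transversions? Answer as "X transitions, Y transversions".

1 transition, 3 transversions

Mismatches (1-based):
site 1: G→T (purine→pyrimidine, transversion)
site 12: T→G (pyrimidine→purine, transversion)
site 17: C→T (pyrimidine→pyrimidine, transition)
site 20: C→A (pyrimidine→purine, transversion)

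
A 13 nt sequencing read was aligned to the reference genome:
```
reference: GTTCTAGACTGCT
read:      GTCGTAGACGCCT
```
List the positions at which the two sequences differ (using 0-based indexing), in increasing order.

2, 3, 9, 10

Scanning 0-based: 2: T/C; 3: C/G; 9: T/G; 10: G/C.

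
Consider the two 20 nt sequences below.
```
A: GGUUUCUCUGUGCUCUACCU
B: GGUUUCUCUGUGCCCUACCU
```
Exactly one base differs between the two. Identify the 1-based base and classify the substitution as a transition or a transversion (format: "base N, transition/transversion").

The sequences differ only at base 14: U→C (pyrimidine→pyrimidine), a transition.

base 14, transition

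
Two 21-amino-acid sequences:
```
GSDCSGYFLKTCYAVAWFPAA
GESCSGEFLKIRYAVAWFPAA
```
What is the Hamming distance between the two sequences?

5

Mismatches (1-based): position 2: S→E; position 3: D→S; position 7: Y→E; position 11: T→I; position 12: C→R.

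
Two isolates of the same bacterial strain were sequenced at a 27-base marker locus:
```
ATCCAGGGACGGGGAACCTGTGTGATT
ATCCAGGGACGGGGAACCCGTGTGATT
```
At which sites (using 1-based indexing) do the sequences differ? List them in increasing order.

19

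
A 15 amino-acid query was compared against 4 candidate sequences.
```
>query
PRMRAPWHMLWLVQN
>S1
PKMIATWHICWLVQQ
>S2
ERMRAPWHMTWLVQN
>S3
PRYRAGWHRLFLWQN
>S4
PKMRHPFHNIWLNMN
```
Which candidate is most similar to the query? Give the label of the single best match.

S1 differs at 6 positions; S2 differs at 2 positions; S3 differs at 5 positions; S4 differs at 7 positions. The closest is S2.

S2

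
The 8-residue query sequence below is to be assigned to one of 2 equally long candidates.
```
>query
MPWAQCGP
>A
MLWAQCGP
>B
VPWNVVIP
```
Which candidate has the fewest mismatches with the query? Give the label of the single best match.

A differs at 1 residue; B differs at 5 residues. The closest is A.

A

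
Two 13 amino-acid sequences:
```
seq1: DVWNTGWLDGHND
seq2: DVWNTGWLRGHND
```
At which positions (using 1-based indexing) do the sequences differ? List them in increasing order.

Differences at position 9 (D→R).

9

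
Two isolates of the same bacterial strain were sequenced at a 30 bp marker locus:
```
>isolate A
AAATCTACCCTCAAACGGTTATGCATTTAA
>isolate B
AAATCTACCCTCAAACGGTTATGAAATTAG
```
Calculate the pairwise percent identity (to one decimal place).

3 positions differ (24, 26, 30), so 27 of 30 match: 27/30 = 90%.

90.0%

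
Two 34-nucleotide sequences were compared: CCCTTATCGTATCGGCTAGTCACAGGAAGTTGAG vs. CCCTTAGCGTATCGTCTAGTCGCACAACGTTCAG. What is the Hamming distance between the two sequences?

Comparing position by position, 7 positions differ: 7 (T/G), 15 (G/T), 22 (A/G), 25 (G/C), 26 (G/A), 28 (A/C), 32 (G/C).

7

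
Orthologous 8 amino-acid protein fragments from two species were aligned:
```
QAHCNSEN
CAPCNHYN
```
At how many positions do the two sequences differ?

4

Mismatches (1-based): position 1: Q→C; position 3: H→P; position 6: S→H; position 7: E→Y.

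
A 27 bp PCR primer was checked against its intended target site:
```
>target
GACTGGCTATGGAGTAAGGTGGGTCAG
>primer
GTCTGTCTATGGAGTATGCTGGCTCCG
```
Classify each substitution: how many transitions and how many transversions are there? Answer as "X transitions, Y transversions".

0 transitions, 6 transversions

Transitions (purine↔purine or pyrimidine↔pyrimidine): none.
Transversions (purine↔pyrimidine): 2 A→T, 6 G→T, 17 A→T, 19 G→C, 23 G→C, 26 A→C.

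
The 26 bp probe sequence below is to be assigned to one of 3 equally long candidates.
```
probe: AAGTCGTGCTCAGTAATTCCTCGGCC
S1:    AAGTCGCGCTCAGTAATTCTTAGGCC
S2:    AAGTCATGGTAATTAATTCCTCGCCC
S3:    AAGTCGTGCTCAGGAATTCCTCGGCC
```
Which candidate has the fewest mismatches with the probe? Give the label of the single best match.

S3

S1 differs at 3 positions; S2 differs at 5 positions; S3 differs at 1 position. The closest is S3.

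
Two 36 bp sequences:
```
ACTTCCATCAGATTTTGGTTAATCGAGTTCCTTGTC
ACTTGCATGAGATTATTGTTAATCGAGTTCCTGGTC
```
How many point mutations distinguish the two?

Mismatches (1-based): site 5: C→G; site 9: C→G; site 15: T→A; site 17: G→T; site 33: T→G.

5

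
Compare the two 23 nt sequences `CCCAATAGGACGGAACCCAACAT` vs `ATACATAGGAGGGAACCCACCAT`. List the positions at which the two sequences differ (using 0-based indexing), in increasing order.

0, 1, 2, 3, 10, 19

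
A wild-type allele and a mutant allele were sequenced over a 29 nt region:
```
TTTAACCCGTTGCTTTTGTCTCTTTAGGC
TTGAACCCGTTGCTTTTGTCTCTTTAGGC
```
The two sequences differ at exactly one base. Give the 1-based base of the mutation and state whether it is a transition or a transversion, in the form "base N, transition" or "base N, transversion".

base 3, transversion

Base 3 changes T→G. T is a pyrimidine and G is a purine, so this is a transversion.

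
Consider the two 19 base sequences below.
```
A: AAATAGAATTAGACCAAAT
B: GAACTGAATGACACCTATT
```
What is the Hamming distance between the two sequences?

7

Comparing position by position, 7 positions differ: 1 (A/G), 4 (T/C), 5 (A/T), 10 (T/G), 12 (G/C), 16 (A/T), 18 (A/T).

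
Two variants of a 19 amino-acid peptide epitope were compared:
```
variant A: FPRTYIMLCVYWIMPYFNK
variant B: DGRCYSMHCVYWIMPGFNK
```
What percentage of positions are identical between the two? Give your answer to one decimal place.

68.4%

6 positions differ (1, 2, 4, 6, 8, 16), so 13 of 19 match: 13/19 = 68.42%.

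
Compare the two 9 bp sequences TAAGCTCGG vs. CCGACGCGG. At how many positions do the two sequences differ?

Comparing position by position, 5 positions differ: 1 (T/C), 2 (A/C), 3 (A/G), 4 (G/A), 6 (T/G).

5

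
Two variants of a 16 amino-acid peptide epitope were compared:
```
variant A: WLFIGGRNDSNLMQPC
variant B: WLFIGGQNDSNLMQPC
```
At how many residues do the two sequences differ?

1

The sequences differ at residues 7 (1-based) — 1 in total.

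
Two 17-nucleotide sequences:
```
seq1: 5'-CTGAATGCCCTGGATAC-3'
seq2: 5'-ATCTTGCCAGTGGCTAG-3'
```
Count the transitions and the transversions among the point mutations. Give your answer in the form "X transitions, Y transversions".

0 transitions, 10 transversions

Transitions (purine↔purine or pyrimidine↔pyrimidine): none.
Transversions (purine↔pyrimidine): 1 C→A, 3 G→C, 4 A→T, 5 A→T, 6 T→G, 7 G→C, 9 C→A, 10 C→G, 14 A→C, 17 C→G.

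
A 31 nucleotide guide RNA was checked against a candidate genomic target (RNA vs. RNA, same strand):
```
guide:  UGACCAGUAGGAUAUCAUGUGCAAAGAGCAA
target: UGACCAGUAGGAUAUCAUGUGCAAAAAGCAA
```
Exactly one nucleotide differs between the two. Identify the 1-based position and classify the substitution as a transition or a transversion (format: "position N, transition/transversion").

The sequences differ only at position 26: G→A (purine→purine), a transition.

position 26, transition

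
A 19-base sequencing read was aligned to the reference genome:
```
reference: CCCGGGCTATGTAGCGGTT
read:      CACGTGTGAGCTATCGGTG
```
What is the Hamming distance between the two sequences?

8

Comparing position by position, 8 positions differ: 2 (C/A), 5 (G/T), 7 (C/T), 8 (T/G), 10 (T/G), 11 (G/C), 14 (G/T), 19 (T/G).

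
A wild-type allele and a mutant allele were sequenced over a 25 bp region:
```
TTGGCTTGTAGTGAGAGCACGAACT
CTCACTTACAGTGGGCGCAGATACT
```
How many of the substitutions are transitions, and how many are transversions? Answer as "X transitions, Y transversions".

6 transitions, 4 transversions

Mismatches (1-based):
base 1: T→C (pyrimidine→pyrimidine, transition)
base 3: G→C (purine→pyrimidine, transversion)
base 4: G→A (purine→purine, transition)
base 8: G→A (purine→purine, transition)
base 9: T→C (pyrimidine→pyrimidine, transition)
base 14: A→G (purine→purine, transition)
base 16: A→C (purine→pyrimidine, transversion)
base 20: C→G (pyrimidine→purine, transversion)
base 21: G→A (purine→purine, transition)
base 22: A→T (purine→pyrimidine, transversion)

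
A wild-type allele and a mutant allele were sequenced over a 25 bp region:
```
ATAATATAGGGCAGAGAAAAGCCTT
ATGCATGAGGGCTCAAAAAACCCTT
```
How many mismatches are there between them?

Comparing position by position, 9 sites differ: 3 (A/G), 4 (A/C), 5 (T/A), 6 (A/T), 7 (T/G), 13 (A/T), 14 (G/C), 16 (G/A), 21 (G/C).

9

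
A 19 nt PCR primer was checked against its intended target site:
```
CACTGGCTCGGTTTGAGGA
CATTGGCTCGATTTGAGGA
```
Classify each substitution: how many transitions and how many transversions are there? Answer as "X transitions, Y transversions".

2 transitions, 0 transversions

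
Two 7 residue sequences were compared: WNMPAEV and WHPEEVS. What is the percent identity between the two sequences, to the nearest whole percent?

6 positions differ (2, 3, 4, 5, 6, 7), so 1 of 7 match: 1/7 = 14.29%.

14%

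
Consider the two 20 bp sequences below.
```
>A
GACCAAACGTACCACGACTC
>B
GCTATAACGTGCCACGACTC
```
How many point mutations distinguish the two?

5

The sequences differ at bases 2, 3, 4, 5, 11 (1-based) — 5 in total.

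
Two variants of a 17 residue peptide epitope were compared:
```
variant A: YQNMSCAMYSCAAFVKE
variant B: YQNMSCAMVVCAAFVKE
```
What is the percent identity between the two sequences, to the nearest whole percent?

88%

Mismatches at positions 9, 10 (1-based): 2 of 17.
Identical positions: 15/17 = 88.24% → 88%.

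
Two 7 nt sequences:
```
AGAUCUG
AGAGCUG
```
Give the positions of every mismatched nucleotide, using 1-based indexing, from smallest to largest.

Differences at position 4 (U→G).

4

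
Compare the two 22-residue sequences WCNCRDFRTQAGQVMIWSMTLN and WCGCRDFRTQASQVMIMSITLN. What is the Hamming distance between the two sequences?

4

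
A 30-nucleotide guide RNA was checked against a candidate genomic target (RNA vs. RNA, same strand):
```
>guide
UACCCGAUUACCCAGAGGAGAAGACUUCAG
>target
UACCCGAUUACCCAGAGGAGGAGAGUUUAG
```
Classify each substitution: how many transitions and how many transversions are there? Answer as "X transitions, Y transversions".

Mismatches (1-based):
site 21: A→G (purine→purine, transition)
site 25: C→G (pyrimidine→purine, transversion)
site 28: C→U (pyrimidine→pyrimidine, transition)

2 transitions, 1 transversion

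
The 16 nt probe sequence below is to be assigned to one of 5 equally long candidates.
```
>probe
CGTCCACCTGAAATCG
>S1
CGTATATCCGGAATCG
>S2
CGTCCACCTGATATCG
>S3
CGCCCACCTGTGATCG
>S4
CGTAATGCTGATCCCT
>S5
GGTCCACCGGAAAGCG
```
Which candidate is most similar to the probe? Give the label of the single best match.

S1 differs at 5 positions; S2 differs at 1 position; S3 differs at 3 positions; S4 differs at 8 positions; S5 differs at 3 positions. The closest is S2.

S2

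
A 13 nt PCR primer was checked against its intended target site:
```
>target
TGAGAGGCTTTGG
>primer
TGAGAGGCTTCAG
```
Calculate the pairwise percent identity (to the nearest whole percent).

Mismatches at positions 11, 12 (1-based): 2 of 13.
Identical positions: 11/13 = 84.62% → 85%.

85%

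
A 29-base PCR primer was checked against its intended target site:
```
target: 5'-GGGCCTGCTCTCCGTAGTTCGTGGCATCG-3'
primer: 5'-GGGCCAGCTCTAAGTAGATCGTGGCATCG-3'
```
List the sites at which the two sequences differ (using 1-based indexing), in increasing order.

6, 12, 13, 18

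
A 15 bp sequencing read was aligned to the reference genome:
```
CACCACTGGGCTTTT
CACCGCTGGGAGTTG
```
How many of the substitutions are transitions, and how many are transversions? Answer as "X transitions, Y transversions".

Mismatches (1-based):
position 5: A→G (purine→purine, transition)
position 11: C→A (pyrimidine→purine, transversion)
position 12: T→G (pyrimidine→purine, transversion)
position 15: T→G (pyrimidine→purine, transversion)

1 transition, 3 transversions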